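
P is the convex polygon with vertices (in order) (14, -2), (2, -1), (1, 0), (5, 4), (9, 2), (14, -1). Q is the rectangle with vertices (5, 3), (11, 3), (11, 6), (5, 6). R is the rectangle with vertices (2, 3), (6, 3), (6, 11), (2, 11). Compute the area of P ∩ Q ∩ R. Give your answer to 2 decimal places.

0.75

The intersection is the polygon with vertices (5,3), (5,4), (6,3.5), (6,3).
By the shoelace formula its area is 0.75.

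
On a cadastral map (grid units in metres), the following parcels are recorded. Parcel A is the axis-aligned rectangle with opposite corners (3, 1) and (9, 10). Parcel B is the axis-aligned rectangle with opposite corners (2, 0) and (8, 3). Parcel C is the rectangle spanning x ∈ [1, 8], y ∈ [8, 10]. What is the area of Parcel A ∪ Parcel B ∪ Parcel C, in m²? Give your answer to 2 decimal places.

66.00

By inclusion–exclusion:
Individual areas: |Parcel A| = 54, |Parcel B| = 18, |Parcel C| = 14.
|Parcel A∩Parcel B|: x∈[3,8], y∈[1,3] → 5·2 = 10.
|Parcel A∩Parcel C|: x∈[3,8], y∈[8,10] → 5·2 = 10.
|Parcel B∩Parcel C| = 0 (no overlap).
|Parcel A∩Parcel B∩Parcel C| = 0.
|Parcel A ∪ Parcel B ∪ Parcel C| = 86 − 20 + 0 = 66.00.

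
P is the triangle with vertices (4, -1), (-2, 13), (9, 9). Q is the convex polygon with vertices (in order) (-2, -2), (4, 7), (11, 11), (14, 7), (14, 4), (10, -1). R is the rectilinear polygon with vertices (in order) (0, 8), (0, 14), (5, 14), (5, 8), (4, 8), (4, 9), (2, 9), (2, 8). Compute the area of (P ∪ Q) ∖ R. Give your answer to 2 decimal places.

|P ∪ Q| = 151.9022.
|(P ∪ Q) ∩ R| = 14.7944.
|(P ∪ Q) ∖ R| = 151.9022 − 14.7944 = 137.11.

137.11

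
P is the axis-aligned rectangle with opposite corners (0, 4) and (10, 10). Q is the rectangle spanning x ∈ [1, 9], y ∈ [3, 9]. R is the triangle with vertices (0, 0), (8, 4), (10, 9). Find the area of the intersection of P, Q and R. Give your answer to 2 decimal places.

8.09

The intersection is the polygon with vertices (9,6.5), (8,4), (4.444,4), (9,8.1).
By the shoelace formula its area is 8.09.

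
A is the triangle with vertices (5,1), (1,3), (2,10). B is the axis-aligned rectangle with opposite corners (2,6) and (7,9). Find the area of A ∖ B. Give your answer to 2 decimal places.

|A| = 15, |A∩B| = 2.5.
|A ∖ B| = |A| − |A∩B| = 15 − 2.5 = 12.50.

12.50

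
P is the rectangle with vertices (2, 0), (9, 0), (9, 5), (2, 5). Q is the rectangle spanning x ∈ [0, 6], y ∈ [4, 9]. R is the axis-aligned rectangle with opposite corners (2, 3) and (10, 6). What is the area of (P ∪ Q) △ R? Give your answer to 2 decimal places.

|P ∪ Q| = 61.
|(P ∪ Q) ∩ R| = 18.
|(P ∪ Q) △ R| = 61 + 24 − 36 = 49.00.

49.00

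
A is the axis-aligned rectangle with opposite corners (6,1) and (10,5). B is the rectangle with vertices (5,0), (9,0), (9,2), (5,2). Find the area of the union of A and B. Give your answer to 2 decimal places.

21.00

By inclusion–exclusion:
Individual areas: |A| = 16, |B| = 8.
|A∩B|: x∈[6,9], y∈[1,2] → 3·1 = 3.
|A ∪ B| = 24 − 3 = 21.00.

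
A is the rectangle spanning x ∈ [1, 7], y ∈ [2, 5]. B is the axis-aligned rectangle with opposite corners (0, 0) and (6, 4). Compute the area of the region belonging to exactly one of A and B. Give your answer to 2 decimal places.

|A∩B|: x∈[1,6], y∈[2,4] → 5·2 = 10.
|A △ B| = |A| + |B| − 2·|A∩B| = 18 + 24 − 20 = 22.00.

22.00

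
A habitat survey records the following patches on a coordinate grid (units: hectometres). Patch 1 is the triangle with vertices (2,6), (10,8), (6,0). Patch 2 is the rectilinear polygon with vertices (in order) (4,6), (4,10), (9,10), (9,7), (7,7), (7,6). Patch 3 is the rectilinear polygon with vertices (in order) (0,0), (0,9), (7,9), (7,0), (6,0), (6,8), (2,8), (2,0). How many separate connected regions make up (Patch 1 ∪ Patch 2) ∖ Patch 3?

(Patch 1 ∪ Patch 2) ∖ Patch 3 splits into 2 disjoint pieces (area 16.5, area 15.875).

2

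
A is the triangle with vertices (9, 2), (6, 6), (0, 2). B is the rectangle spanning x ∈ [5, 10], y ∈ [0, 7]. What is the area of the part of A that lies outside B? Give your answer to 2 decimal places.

|A| = 18, |A∩B| = 9.6667.
|A ∖ B| = |A| − |A∩B| = 18 − 9.6667 = 8.33.

8.33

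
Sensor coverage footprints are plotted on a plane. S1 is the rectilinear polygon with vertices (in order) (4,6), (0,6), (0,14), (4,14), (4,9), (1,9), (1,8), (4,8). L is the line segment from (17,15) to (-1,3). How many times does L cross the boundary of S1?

The segment meets the boundary at (3.5,6), (4,6.333).

2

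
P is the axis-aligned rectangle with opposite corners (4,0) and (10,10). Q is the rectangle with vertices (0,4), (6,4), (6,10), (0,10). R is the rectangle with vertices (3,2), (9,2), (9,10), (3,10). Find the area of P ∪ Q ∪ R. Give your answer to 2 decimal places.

By inclusion–exclusion:
Individual areas: |P| = 60, |Q| = 36, |R| = 48.
|P∩Q|: x∈[4,6], y∈[4,10] → 2·6 = 12.
|P∩R|: x∈[4,9], y∈[2,10] → 5·8 = 40.
|Q∩R|: x∈[3,6], y∈[4,10] → 3·6 = 18.
|P∩Q∩R| = 12.
|P ∪ Q ∪ R| = 144 − 70 + 12 = 86.00.

86.00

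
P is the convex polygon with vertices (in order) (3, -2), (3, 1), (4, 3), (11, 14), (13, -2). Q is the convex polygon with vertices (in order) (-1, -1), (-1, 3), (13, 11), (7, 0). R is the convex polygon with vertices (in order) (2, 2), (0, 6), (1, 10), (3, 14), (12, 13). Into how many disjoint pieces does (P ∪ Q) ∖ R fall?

2

(P ∪ Q) ∖ R splits into 2 disjoint pieces (area 108.7117, area 0.2849).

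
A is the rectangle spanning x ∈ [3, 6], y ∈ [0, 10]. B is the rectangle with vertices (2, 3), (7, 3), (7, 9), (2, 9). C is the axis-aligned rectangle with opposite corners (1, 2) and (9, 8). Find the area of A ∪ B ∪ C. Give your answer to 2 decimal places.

62.00

By inclusion–exclusion:
Individual areas: |A| = 30, |B| = 30, |C| = 48.
|A∩B|: x∈[3,6], y∈[3,9] → 3·6 = 18.
|A∩C|: x∈[3,6], y∈[2,8] → 3·6 = 18.
|B∩C|: x∈[2,7], y∈[3,8] → 5·5 = 25.
|A∩B∩C| = 15.
|A ∪ B ∪ C| = 108 − 61 + 15 = 62.00.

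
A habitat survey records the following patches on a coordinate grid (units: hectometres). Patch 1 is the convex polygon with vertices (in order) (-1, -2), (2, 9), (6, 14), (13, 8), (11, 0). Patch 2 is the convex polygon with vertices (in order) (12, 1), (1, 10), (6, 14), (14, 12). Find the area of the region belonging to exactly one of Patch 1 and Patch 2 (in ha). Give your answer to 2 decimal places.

|Patch 1| = 137.5, |Patch 2| = 90.5, |Patch 1∩Patch 2| = 65.1649.
|Patch 1 △ Patch 2| = |Patch 1| + |Patch 2| − 2·|Patch 1∩Patch 2| = 137.5 + 90.5 − 130.3299 = 97.67.

97.67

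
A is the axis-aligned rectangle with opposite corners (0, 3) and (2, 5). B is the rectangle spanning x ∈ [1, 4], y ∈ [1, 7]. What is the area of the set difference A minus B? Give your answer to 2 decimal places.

|A∩B|: x∈[1,2], y∈[3,5] → 1·2 = 2.
|A| = 4.
|A ∖ B| = |A| − |A∩B| = 4 − 2 = 2.00.

2.00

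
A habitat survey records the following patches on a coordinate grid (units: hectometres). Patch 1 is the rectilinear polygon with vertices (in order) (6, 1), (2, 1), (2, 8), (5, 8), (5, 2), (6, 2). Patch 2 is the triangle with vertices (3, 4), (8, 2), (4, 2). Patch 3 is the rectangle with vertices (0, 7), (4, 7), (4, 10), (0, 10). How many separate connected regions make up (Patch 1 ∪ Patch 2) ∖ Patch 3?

(Patch 1 ∪ Patch 2) ∖ Patch 3 is a single connected region.

1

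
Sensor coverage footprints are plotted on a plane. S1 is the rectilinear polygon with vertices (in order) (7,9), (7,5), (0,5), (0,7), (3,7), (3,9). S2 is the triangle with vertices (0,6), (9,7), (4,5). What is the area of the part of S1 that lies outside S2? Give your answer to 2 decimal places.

16.08

|S1| = 22, |S1∩S2| = 5.9222.
|S1 ∖ S2| = |S1| − |S1∩S2| = 22 − 5.9222 = 16.08.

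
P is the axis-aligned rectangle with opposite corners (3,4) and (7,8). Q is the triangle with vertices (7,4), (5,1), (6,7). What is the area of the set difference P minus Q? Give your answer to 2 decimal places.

|P| = 16, |P∩Q| = 2.25.
|P ∖ Q| = |P| − |P∩Q| = 16 − 2.25 = 13.75.

13.75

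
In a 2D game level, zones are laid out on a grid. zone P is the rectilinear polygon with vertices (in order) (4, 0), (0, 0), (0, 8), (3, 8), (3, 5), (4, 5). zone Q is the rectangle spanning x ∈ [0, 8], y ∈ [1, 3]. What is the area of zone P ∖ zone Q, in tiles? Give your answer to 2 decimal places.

21.00

|zone P| = 29, |zone P∩zone Q| = 8.
|zone P ∖ zone Q| = |zone P| − |zone P∩zone Q| = 29 − 8 = 21.00.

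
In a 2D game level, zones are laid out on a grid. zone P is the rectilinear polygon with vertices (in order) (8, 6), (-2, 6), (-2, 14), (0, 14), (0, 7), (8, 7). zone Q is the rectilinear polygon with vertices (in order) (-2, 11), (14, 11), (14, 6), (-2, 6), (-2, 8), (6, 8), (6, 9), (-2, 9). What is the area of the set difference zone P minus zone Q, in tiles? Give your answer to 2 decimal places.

|zone P| = 24, |zone P∩zone Q| = 16.
|zone P ∖ zone Q| = |zone P| − |zone P∩zone Q| = 24 − 16 = 8.00.

8.00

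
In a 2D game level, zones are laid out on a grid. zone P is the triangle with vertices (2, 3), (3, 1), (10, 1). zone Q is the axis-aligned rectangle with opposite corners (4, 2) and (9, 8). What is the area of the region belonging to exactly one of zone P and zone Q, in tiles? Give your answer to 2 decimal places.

36.00

|zone P| = 7, |zone Q| = 30, |zone P∩zone Q| = 0.5.
|zone P △ zone Q| = |zone P| + |zone Q| − 2·|zone P∩zone Q| = 7 + 30 − 1 = 36.00.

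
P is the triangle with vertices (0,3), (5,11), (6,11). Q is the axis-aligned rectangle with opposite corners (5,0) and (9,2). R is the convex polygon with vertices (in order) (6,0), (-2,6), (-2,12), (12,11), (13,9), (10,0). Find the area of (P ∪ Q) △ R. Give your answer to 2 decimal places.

122.37

|P ∪ Q| = 12.
|(P ∪ Q) ∩ R| = 11.5637.
|(P ∪ Q) △ R| = 12 + 133.5 − 23.1274 = 122.37.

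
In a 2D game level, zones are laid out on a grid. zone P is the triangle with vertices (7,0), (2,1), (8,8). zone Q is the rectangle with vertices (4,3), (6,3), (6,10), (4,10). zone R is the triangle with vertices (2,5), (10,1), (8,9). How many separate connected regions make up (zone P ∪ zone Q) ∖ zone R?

2

(zone P ∪ zone Q) ∖ zone R splits into 2 disjoint pieces (area 11.951, area 6).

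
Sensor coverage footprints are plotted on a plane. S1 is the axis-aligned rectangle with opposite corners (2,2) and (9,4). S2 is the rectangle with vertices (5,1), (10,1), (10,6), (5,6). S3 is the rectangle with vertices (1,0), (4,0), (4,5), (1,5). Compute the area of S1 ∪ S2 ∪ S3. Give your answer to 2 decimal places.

By inclusion–exclusion:
Individual areas: |S1| = 14, |S2| = 25, |S3| = 15.
|S1∩S2|: x∈[5,9], y∈[2,4] → 4·2 = 8.
|S1∩S3|: x∈[2,4], y∈[2,4] → 2·2 = 4.
|S2∩S3| = 0 (no overlap).
|S1∩S2∩S3| = 0.
|S1 ∪ S2 ∪ S3| = 54 − 12 + 0 = 42.00.

42.00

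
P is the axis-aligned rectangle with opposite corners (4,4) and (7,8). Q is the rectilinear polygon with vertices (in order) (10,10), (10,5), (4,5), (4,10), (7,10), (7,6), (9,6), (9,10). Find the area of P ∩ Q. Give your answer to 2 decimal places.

The intersection is the polygon with vertices (7,5), (4,5), (4,8), (7,8), (7,6).
By the shoelace formula its area is 9.00.

9.00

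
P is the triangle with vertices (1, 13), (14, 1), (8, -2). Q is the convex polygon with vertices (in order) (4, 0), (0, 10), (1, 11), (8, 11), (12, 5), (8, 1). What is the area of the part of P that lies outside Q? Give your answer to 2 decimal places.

|P| = 55.5, |P∩Q| = 34.7461.
|P ∖ Q| = |P| − |P∩Q| = 55.5 − 34.7461 = 20.75.

20.75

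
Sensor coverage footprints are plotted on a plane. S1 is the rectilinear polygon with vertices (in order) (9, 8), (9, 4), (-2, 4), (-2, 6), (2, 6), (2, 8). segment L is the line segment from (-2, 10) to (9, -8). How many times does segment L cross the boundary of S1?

2

The segment meets the boundary at (1.667,4), (0.444,6).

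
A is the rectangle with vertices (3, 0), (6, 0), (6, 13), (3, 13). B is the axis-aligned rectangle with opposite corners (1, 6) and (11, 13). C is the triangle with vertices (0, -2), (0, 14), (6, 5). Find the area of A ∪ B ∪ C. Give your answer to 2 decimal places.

By inclusion–exclusion:
Individual areas: |A| = 39, |B| = 70, |C| = 48.
|A∩B|: x∈[3,6], y∈[6,13] → 3·7 = 21.
|A∩C| = 12.
|B∩C| = 14.0833.
|A∩B∩C| = 4.0833.
|A ∪ B ∪ C| = 157 − 47.0833 + 4.0833 = 114.00.

114.00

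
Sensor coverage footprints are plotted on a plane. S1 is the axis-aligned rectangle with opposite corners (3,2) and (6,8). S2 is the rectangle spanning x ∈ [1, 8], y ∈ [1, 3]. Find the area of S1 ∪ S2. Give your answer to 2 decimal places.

By inclusion–exclusion:
Individual areas: |S1| = 18, |S2| = 14.
|S1∩S2|: x∈[3,6], y∈[2,3] → 3·1 = 3.
|S1 ∪ S2| = 32 − 3 = 29.00.

29.00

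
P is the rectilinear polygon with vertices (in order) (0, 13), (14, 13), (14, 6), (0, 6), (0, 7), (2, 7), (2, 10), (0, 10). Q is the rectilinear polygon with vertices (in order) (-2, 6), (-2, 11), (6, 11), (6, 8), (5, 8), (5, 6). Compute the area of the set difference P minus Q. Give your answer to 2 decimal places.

70.00

|P| = 92, |P∩Q| = 22.
|P ∖ Q| = |P| − |P∩Q| = 92 − 22 = 70.00.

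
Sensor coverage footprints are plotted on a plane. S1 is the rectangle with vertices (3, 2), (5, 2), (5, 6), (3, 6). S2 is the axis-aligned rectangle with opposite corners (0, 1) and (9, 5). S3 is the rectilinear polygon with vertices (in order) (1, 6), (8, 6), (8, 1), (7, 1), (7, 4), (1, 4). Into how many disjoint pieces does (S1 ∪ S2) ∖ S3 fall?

2

(S1 ∪ S2) ∖ S3 splits into 2 disjoint pieces (area 4, area 22).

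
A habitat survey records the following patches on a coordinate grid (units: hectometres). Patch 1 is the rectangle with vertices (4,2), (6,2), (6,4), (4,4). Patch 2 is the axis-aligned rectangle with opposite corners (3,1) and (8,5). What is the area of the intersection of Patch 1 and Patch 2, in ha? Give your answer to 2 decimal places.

4.00

|Patch 1∩Patch 2|: x∈[4,6], y∈[2,4] → 2·2 = 4.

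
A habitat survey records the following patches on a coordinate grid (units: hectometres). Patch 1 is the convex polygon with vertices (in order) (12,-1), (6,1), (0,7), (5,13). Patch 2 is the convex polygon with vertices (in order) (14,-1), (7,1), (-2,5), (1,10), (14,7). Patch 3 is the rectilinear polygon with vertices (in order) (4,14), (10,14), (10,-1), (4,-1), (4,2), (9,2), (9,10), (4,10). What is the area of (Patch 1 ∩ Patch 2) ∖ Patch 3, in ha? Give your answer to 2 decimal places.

|Patch 1 ∩ Patch 2| = 55.5388.
|(Patch 1 ∩ Patch 2) ∩ Patch 3| = 7.3857.
|(Patch 1 ∩ Patch 2) ∖ Patch 3| = 55.5388 − 7.3857 = 48.15.

48.15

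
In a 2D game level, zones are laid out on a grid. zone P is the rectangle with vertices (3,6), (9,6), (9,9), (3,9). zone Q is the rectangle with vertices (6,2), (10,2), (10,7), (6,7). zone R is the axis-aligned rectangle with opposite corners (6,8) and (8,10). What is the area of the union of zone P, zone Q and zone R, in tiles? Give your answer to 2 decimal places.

37.00

By inclusion–exclusion:
Individual areas: |zone P| = 18, |zone Q| = 20, |zone R| = 4.
|zone P∩zone Q|: x∈[6,9], y∈[6,7] → 3·1 = 3.
|zone P∩zone R|: x∈[6,8], y∈[8,9] → 2·1 = 2.
|zone Q∩zone R| = 0 (no overlap).
|zone P∩zone Q∩zone R| = 0.
|zone P ∪ zone Q ∪ zone R| = 42 − 5 + 0 = 37.00.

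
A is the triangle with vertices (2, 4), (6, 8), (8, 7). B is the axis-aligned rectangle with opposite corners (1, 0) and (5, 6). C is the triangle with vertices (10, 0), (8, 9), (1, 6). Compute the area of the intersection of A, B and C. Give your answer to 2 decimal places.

1.52

The intersection is the polygon with vertices (5,6), (5,5.5), (3.143,4.571), (2.8,4.8), (4,6).
By the shoelace formula its area is 1.52.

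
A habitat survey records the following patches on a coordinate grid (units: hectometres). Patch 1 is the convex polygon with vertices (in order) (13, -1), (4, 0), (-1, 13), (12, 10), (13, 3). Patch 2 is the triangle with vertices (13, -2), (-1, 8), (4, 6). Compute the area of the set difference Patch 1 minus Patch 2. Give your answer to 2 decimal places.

118.13

|Patch 1| = 128, |Patch 1∩Patch 2| = 9.8669.
|Patch 1 ∖ Patch 2| = |Patch 1| − |Patch 1∩Patch 2| = 128 − 9.8669 = 118.13.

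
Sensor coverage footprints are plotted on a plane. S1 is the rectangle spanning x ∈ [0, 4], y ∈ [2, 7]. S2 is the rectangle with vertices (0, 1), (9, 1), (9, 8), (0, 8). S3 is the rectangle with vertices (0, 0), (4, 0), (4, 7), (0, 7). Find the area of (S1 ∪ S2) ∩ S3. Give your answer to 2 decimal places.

The region (S1 ∪ S2) ∩ S3 is the polygon with vertices (0,1), (0,2), (0,7), (4,7), (4,1).
By the shoelace formula its area is 24.00.

24.00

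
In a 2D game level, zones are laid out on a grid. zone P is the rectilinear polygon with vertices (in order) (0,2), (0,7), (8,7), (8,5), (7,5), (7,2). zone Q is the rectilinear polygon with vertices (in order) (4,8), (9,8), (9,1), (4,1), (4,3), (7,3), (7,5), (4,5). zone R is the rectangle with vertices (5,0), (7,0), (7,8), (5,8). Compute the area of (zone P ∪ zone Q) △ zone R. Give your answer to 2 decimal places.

|zone P ∪ zone Q| = 55.
|(zone P ∪ zone Q) ∩ zone R| = 14.
|(zone P ∪ zone Q) △ zone R| = 55 + 16 − 28 = 43.00.

43.00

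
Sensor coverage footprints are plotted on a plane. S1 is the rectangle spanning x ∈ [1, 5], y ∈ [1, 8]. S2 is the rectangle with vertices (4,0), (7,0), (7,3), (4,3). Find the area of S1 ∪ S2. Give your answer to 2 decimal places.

By inclusion–exclusion:
Individual areas: |S1| = 28, |S2| = 9.
|S1∩S2|: x∈[4,5], y∈[1,3] → 1·2 = 2.
|S1 ∪ S2| = 37 − 2 = 35.00.

35.00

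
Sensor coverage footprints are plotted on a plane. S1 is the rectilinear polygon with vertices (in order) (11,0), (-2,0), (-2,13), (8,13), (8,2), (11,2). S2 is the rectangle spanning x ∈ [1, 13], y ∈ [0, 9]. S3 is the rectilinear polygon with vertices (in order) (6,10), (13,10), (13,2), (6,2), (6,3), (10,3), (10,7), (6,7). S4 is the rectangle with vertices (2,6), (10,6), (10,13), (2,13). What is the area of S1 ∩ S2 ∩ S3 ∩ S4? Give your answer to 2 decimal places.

4.00

The intersection is the polygon with vertices (6,7), (6,9), (8,9), (8,7).
By the shoelace formula its area is 4.00.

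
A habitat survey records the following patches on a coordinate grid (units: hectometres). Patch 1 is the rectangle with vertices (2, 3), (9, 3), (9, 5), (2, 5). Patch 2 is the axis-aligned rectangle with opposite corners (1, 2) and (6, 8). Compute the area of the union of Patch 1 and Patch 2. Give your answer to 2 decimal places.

By inclusion–exclusion:
Individual areas: |Patch 1| = 14, |Patch 2| = 30.
|Patch 1∩Patch 2|: x∈[2,6], y∈[3,5] → 4·2 = 8.
|Patch 1 ∪ Patch 2| = 44 − 8 = 36.00.

36.00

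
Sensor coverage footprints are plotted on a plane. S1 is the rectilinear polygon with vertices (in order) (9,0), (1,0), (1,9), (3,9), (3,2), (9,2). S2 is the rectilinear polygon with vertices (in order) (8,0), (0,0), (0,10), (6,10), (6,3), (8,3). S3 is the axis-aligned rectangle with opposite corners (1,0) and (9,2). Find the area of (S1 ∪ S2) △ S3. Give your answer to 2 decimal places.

|S1 ∪ S2| = 68.
|(S1 ∪ S2) ∩ S3| = 16.
|(S1 ∪ S2) △ S3| = 68 + 16 − 32 = 52.00.

52.00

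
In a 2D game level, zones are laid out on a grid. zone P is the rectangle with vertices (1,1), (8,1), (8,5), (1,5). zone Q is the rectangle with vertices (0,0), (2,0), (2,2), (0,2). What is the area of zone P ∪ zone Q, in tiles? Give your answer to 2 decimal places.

By inclusion–exclusion:
Individual areas: |zone P| = 28, |zone Q| = 4.
|zone P∩zone Q|: x∈[1,2], y∈[1,2] → 1·1 = 1.
|zone P ∪ zone Q| = 32 − 1 = 31.00.

31.00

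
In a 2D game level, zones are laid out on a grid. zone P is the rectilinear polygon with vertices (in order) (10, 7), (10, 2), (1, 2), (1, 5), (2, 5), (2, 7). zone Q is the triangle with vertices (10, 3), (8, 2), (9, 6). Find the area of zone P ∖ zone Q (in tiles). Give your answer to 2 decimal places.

|zone P| = 43, |zone P∩zone Q| = 3.5.
|zone P ∖ zone Q| = |zone P| − |zone P∩zone Q| = 43 − 3.5 = 39.50.

39.50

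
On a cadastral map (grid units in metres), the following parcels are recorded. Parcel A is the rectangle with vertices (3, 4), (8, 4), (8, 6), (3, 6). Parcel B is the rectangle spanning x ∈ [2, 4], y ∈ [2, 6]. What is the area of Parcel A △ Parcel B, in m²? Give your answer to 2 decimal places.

14.00

|Parcel A∩Parcel B|: x∈[3,4], y∈[4,6] → 1·2 = 2.
|Parcel A △ Parcel B| = |Parcel A| + |Parcel B| − 2·|Parcel A∩Parcel B| = 10 + 8 − 4 = 14.00.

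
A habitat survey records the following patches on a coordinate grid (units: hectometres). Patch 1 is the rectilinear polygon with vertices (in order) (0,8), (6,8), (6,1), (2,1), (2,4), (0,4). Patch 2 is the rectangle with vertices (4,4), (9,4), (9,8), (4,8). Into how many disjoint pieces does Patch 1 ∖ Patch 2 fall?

1

Patch 1 ∖ Patch 2 is a single connected region.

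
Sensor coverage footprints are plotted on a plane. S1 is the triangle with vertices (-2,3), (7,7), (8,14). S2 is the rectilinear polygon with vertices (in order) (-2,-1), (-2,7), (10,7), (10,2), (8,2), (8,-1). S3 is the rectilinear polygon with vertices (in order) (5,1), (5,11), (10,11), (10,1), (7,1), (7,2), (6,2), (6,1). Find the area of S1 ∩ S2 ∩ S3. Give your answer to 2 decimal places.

0.89

The intersection is the polygon with vertices (7,7), (5,6.111), (5,7).
By the shoelace formula its area is 0.89.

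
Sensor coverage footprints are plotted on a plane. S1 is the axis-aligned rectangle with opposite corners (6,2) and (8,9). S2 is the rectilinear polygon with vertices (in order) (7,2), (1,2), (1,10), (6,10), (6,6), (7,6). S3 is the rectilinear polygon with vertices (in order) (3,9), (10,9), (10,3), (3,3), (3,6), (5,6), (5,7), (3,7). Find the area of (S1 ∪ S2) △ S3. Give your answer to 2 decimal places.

38.00

|S1 ∪ S2| = 54.
|(S1 ∪ S2) ∩ S3| = 28.
|(S1 ∪ S2) △ S3| = 54 + 40 − 56 = 38.00.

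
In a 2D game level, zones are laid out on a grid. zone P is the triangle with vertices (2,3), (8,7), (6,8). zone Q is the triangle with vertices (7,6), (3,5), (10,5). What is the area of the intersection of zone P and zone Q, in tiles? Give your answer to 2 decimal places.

The intersection is the polygon with vertices (5,5), (3.6,5), (3.75,5.188), (6.2,5.8).
By the shoelace formula its area is 0.74.

0.74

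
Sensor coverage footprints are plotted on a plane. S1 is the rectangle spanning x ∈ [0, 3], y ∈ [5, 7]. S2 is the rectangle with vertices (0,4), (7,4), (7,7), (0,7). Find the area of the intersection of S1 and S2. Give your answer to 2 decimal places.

6.00

|S1∩S2|: x∈[0,3], y∈[5,7] → 3·2 = 6.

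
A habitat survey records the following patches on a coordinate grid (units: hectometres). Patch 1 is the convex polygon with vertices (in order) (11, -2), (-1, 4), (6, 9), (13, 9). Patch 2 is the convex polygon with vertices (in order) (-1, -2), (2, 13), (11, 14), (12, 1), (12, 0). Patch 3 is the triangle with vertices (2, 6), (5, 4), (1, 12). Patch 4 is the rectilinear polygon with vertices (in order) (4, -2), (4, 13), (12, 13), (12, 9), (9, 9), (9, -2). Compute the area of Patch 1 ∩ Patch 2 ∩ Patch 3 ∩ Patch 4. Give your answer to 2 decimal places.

The intersection is the polygon with vertices (5,4), (4,4.667), (4,6).
By the shoelace formula its area is 0.67.

0.67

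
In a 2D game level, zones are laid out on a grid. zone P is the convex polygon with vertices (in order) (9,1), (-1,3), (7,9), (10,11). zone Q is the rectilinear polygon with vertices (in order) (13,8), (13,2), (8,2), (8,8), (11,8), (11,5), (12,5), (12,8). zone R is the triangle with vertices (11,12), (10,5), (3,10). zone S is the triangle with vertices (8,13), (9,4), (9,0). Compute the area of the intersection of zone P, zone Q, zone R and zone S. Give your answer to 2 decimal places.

0.42

The intersection is the polygon with vertices (8.556,8), (8.793,5.862), (8.535,6.046), (8.385,8).
By the shoelace formula its area is 0.42.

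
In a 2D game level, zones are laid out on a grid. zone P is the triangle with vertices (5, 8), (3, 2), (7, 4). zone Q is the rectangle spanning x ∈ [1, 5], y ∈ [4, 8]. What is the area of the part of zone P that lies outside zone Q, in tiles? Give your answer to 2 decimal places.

7.33

|zone P| = 10, |zone P∩zone Q| = 2.6667.
|zone P ∖ zone Q| = |zone P| − |zone P∩zone Q| = 10 − 2.6667 = 7.33.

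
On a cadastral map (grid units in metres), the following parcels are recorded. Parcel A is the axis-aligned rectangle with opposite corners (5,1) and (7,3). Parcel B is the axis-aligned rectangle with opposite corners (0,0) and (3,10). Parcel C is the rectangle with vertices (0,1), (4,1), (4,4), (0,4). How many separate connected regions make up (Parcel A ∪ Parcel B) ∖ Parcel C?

3

(Parcel A ∪ Parcel B) ∖ Parcel C splits into 3 disjoint pieces (area 4, area 3, area 18).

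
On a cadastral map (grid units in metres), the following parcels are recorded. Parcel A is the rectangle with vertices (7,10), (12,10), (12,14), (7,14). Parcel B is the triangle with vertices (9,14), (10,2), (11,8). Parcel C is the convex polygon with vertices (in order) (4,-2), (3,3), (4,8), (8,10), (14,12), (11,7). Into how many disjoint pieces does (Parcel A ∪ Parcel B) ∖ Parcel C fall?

2

(Parcel A ∪ Parcel B) ∖ Parcel C splits into 2 disjoint pieces (area 17.3333, area 1.9824).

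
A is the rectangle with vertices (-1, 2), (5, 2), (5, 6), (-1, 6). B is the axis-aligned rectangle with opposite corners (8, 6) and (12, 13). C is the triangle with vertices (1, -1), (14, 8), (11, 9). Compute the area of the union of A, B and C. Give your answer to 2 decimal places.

64.44

By inclusion–exclusion:
Individual areas: |A| = 24, |B| = 28, |C| = 20.
|A∩B| = 0 (no overlap).
|A∩C| = 0.5.
|B∩C| = 7.0598.
|A∩B∩C| = 0.
|A ∪ B ∪ C| = 72 − 7.5598 + 0 = 64.44.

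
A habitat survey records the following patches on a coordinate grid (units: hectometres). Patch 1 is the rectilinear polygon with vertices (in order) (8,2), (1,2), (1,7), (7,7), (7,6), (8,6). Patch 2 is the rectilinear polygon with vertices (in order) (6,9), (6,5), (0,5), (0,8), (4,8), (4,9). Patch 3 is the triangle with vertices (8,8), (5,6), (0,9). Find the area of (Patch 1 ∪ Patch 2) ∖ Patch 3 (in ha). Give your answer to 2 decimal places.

38.17

|Patch 1 ∪ Patch 2| = 44.
|(Patch 1 ∪ Patch 2) ∩ Patch 3| = 5.8333.
|(Patch 1 ∪ Patch 2) ∖ Patch 3| = 44 − 5.8333 = 38.17.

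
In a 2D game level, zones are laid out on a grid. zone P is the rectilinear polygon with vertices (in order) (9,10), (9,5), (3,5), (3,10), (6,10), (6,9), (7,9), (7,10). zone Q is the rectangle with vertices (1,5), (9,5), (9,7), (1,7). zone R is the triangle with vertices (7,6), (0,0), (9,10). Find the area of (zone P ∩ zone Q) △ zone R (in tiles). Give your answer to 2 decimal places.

14.27

|zone P ∩ zone Q| = 12.
|(zone P ∩ zone Q) ∩ zone R| = 2.8667.
|(zone P ∩ zone Q) △ zone R| = 12 + 8 − 5.7333 = 14.27.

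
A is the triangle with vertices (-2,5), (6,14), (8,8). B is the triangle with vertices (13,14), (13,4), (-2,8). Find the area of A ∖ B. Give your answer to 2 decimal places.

11.27

|A| = 33, |A∩B| = 21.7325.
|A ∖ B| = |A| − |A∩B| = 33 − 21.7325 = 11.27.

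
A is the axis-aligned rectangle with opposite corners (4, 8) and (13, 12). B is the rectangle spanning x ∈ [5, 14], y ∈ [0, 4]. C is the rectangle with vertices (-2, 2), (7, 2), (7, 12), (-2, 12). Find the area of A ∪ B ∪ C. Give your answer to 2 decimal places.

146.00

By inclusion–exclusion:
Individual areas: |A| = 36, |B| = 36, |C| = 90.
|A∩B| = 0 (no overlap).
|A∩C|: x∈[4,7], y∈[8,12] → 3·4 = 12.
|B∩C|: x∈[5,7], y∈[2,4] → 2·2 = 4.
|A∩B∩C| = 0.
|A ∪ B ∪ C| = 162 − 16 + 0 = 146.00.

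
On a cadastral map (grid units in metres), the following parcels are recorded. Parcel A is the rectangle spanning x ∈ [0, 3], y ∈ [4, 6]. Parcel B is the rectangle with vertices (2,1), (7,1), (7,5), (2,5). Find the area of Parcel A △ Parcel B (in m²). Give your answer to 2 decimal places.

|Parcel A∩Parcel B|: x∈[2,3], y∈[4,5] → 1·1 = 1.
|Parcel A △ Parcel B| = |Parcel A| + |Parcel B| − 2·|Parcel A∩Parcel B| = 6 + 20 − 2 = 24.00.

24.00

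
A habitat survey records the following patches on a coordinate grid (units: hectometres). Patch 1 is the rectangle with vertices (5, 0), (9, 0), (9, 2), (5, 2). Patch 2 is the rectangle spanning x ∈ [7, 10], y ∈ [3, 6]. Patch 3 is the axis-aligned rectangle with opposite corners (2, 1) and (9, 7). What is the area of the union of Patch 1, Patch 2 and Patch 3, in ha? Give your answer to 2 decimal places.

49.00

By inclusion–exclusion:
Individual areas: |Patch 1| = 8, |Patch 2| = 9, |Patch 3| = 42.
|Patch 1∩Patch 2| = 0 (no overlap).
|Patch 1∩Patch 3|: x∈[5,9], y∈[1,2] → 4·1 = 4.
|Patch 2∩Patch 3|: x∈[7,9], y∈[3,6] → 2·3 = 6.
|Patch 1∩Patch 2∩Patch 3| = 0.
|Patch 1 ∪ Patch 2 ∪ Patch 3| = 59 − 10 + 0 = 49.00.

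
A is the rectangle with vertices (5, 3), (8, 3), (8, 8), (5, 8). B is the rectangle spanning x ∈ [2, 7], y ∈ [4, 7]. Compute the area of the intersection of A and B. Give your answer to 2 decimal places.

|A∩B|: x∈[5,7], y∈[4,7] → 2·3 = 6.

6.00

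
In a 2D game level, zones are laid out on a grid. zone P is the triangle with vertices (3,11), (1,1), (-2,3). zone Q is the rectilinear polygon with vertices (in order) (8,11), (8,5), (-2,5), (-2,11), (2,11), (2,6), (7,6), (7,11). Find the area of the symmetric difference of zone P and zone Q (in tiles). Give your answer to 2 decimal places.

|zone P| = 17, |zone Q| = 35, |zone P∩zone Q| = 5.95.
|zone P △ zone Q| = |zone P| + |zone Q| − 2·|zone P∩zone Q| = 17 + 35 − 11.9 = 40.10.

40.10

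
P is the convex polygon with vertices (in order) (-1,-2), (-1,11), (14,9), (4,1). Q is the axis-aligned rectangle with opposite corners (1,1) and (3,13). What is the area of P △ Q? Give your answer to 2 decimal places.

88.10

|P| = 102.5, |Q| = 24, |P∩Q| = 19.2.
|P △ Q| = |P| + |Q| − 2·|P∩Q| = 102.5 + 24 − 38.4 = 88.10.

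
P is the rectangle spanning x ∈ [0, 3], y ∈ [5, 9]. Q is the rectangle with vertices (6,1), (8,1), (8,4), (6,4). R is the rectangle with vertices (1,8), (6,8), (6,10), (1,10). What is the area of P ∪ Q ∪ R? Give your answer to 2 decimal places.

By inclusion–exclusion:
Individual areas: |P| = 12, |Q| = 6, |R| = 10.
|P∩Q| = 0 (no overlap).
|P∩R|: x∈[1,3], y∈[8,9] → 2·1 = 2.
|Q∩R| = 0 (no overlap).
|P∩Q∩R| = 0.
|P ∪ Q ∪ R| = 28 − 2 + 0 = 26.00.

26.00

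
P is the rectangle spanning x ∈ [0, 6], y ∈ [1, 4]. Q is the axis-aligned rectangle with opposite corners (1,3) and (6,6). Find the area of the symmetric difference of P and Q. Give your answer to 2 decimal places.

|P∩Q|: x∈[1,6], y∈[3,4] → 5·1 = 5.
|P △ Q| = |P| + |Q| − 2·|P∩Q| = 18 + 15 − 10 = 23.00.

23.00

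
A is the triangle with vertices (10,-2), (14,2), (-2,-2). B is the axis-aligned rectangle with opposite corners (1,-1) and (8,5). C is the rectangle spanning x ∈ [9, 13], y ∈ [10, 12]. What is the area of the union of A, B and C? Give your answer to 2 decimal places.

69.50

By inclusion–exclusion:
Individual areas: |A| = 24, |B| = 42, |C| = 8.
|A∩B| = 4.5.
|A∩C| = 0.
|B∩C| = 0 (no overlap).
|A∩B∩C| = 0.
|A ∪ B ∪ C| = 74 − 4.5 + 0 = 69.50.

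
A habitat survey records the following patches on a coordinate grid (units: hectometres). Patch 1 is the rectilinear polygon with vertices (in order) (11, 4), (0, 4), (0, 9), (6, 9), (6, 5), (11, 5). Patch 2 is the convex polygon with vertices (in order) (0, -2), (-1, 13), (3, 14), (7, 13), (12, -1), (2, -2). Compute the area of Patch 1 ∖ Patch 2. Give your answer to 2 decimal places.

|Patch 1| = 35, |Patch 1∩Patch 2| = 34.0357.
|Patch 1 ∖ Patch 2| = |Patch 1| − |Patch 1∩Patch 2| = 35 − 34.0357 = 0.96.

0.96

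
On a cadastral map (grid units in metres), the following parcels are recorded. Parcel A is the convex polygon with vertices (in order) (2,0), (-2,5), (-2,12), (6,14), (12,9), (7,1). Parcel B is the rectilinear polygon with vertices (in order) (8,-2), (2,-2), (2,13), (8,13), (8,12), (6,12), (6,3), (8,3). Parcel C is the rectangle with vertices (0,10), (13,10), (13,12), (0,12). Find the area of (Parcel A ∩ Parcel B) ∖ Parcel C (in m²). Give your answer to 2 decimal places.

47.43

|Parcel A ∩ Parcel B| = 55.4333.
|(Parcel A ∩ Parcel B) ∩ Parcel C| = 8.
|(Parcel A ∩ Parcel B) ∖ Parcel C| = 55.4333 − 8 = 47.43.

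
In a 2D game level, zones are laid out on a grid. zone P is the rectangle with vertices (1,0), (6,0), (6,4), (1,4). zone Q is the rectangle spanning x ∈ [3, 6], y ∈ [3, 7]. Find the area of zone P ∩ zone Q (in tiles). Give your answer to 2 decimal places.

|zone P∩zone Q|: x∈[3,6], y∈[3,4] → 3·1 = 3.

3.00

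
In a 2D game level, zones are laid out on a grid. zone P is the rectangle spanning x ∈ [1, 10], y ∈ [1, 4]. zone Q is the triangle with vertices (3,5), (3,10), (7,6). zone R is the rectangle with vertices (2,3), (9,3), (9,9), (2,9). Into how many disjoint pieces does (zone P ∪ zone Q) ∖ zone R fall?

2

(zone P ∪ zone Q) ∖ zone R splits into 2 disjoint pieces (area 20, area 0.5).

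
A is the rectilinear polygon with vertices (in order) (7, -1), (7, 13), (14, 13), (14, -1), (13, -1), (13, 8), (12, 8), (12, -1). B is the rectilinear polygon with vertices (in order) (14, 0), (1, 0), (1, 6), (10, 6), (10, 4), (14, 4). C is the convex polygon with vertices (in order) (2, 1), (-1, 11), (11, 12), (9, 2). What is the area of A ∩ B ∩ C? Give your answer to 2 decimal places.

The intersection is the polygon with vertices (9.8,6), (9,2), (7,1.714), (7,6).
By the shoelace formula its area is 9.89.

9.89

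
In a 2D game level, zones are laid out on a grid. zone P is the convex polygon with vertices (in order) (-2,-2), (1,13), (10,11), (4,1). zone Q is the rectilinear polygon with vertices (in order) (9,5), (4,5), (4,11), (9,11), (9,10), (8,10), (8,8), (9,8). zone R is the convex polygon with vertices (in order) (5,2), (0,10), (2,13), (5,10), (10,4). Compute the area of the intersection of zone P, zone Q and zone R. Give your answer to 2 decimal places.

13.25

The intersection is the polygon with vertices (4,5), (4,11), (5,10), (7.558,6.93), (6.4,5).
By the shoelace formula its area is 13.25.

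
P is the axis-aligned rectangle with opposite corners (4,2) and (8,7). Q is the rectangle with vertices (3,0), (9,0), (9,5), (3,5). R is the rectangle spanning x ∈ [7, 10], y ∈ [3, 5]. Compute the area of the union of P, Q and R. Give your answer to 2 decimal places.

40.00

By inclusion–exclusion:
Individual areas: |P| = 20, |Q| = 30, |R| = 6.
|P∩Q|: x∈[4,8], y∈[2,5] → 4·3 = 12.
|P∩R|: x∈[7,8], y∈[3,5] → 1·2 = 2.
|Q∩R|: x∈[7,9], y∈[3,5] → 2·2 = 4.
|P∩Q∩R| = 2.
|P ∪ Q ∪ R| = 56 − 18 + 2 = 40.00.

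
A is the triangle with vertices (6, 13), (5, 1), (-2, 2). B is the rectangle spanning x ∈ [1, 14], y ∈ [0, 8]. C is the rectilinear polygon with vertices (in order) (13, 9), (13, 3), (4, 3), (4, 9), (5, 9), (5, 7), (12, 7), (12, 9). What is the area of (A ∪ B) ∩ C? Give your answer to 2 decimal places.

The region (A ∪ B) ∩ C is the polygon with vertices (13,8), (13,3), (4,3), (4,9), (5,9), (5,7), (12,7), (12,8).
By the shoelace formula its area is 39.00.

39.00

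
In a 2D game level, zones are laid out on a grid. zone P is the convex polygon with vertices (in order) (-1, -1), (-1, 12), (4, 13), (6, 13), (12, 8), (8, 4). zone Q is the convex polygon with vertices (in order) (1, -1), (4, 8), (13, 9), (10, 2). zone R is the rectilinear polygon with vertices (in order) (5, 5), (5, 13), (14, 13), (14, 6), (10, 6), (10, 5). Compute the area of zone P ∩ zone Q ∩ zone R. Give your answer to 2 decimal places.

The intersection is the polygon with vertices (10,6), (9,5), (5,5), (5,8.111), (11.059,8.784), (12,8).
By the shoelace formula its area is 19.58.

19.58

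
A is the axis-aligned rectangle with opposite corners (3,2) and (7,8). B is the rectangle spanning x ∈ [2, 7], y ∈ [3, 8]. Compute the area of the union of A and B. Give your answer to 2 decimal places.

By inclusion–exclusion:
Individual areas: |A| = 24, |B| = 25.
|A∩B|: x∈[3,7], y∈[3,8] → 4·5 = 20.
|A ∪ B| = 49 − 20 = 29.00.

29.00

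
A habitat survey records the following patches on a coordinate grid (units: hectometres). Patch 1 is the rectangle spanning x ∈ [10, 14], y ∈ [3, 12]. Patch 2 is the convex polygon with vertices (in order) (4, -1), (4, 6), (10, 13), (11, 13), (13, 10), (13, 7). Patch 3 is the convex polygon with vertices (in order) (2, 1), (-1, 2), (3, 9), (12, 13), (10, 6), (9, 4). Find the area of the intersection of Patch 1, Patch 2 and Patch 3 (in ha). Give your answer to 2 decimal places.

The intersection is the polygon with vertices (11.667,12), (11.7,11.95), (10,6), (10,12).
By the shoelace formula its area is 5.14.

5.14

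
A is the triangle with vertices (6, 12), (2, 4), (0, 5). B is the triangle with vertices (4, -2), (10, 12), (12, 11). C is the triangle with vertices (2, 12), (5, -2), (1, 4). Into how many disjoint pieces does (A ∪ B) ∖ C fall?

(A ∪ B) ∖ C splits into 4 disjoint pieces (area 1.1621, area 3.7333, area 16.8249, area 0.0665).

4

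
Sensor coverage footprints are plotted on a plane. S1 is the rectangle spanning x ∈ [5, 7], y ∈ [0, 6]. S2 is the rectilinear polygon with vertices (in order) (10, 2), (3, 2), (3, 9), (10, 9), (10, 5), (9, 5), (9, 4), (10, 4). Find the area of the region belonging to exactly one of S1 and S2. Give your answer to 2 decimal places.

44.00

|S1| = 12, |S2| = 48, |S1∩S2| = 8.
|S1 △ S2| = |S1| + |S2| − 2·|S1∩S2| = 12 + 48 − 16 = 44.00.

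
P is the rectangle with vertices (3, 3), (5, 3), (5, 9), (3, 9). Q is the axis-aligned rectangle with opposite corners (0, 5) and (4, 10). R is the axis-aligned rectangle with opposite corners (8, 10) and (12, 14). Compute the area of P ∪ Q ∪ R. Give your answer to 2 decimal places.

44.00

By inclusion–exclusion:
Individual areas: |P| = 12, |Q| = 20, |R| = 16.
|P∩Q|: x∈[3,4], y∈[5,9] → 1·4 = 4.
|P∩R| = 0 (no overlap).
|Q∩R| = 0 (no overlap).
|P∩Q∩R| = 0.
|P ∪ Q ∪ R| = 48 − 4 + 0 = 44.00.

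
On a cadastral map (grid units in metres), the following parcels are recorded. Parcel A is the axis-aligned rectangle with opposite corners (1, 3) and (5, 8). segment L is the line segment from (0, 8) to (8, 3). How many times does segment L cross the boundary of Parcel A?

The segment meets the boundary at (5,4.875), (1,7.375).

2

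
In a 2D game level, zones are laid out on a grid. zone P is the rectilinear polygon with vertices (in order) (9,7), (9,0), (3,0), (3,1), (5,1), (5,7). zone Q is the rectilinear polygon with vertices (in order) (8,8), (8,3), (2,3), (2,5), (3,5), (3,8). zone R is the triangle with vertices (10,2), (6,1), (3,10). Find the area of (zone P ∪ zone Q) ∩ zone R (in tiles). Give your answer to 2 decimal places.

17.72

The region (zone P ∪ zone Q) ∩ zone R is the polygon with vertices (4.75,8), (9,3.143), (9,1.75), (6,1), (3.667,8).
By the shoelace formula its area is 17.72.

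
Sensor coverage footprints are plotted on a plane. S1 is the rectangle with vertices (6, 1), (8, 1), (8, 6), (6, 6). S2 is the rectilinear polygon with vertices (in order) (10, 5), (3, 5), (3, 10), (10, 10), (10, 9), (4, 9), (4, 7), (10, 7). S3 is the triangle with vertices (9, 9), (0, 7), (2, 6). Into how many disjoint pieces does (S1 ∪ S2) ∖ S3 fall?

(S1 ∪ S2) ∖ S3 splits into 2 disjoint pieces (area 21.619, area 8.2222).

2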